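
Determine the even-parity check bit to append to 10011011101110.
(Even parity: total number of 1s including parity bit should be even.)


Number of 1s in data: 9
Parity bit: 1

1


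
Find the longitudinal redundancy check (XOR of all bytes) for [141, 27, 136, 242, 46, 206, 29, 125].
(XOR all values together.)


XOR chain: 141 ^ 27 ^ 136 ^ 242 ^ 46 ^ 206 ^ 29 ^ 125 = 108

108


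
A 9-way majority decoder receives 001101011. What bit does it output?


Ones: 5 out of 9
Threshold: 5

1 (5/9 voted 1)


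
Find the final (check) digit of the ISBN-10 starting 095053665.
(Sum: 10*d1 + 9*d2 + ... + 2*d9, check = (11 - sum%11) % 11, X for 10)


Weighted sum: 218
218 mod 11 = 9

Check digit: 2


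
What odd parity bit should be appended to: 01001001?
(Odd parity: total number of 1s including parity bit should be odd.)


Number of 1s in data: 3
Parity bit: 0

0


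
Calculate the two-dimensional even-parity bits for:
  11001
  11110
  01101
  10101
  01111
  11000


Row parities: 101100
Column parities: 01000

Row P: 101100, Col P: 01000, Corner: 1


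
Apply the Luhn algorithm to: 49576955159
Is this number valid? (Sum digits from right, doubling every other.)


Luhn sum = 55
55 mod 10 = 5

Invalid (Luhn sum mod 10 = 5)


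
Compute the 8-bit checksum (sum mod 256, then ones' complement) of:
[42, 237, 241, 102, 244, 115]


Sum = 981 mod 256 = 213
Complement = 42

42


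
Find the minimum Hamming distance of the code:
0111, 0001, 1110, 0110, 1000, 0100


Comparing all pairs, minimum distance: 1
Can detect 0 errors, correct 0 errors

1


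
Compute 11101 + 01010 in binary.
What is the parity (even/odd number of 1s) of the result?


11101 = 29
01010 = 10
Sum = 39 = 100111
1s count = 4

even parity (4 ones in 100111)


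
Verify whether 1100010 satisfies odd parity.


Number of 1s: 3

Yes, parity is correct (3 ones)


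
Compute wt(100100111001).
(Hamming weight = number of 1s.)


Counting 1s in 100100111001

6


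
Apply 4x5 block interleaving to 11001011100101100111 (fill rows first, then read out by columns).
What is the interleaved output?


Matrix:
  11001
  01110
  01011
  00111
Read columns: 10001110010101111011

10001110010101111011


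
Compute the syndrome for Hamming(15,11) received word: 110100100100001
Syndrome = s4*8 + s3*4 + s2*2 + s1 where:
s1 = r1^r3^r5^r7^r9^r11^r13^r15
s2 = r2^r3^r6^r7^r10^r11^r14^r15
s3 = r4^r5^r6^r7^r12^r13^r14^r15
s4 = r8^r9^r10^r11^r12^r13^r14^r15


s1=1, s2=0, s3=1, s4=0

Syndrome = 5 (error at position 5)


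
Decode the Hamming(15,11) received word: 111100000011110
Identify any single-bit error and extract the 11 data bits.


Syndrome = 0: no error detected

Data: 10000011110 (no errors)


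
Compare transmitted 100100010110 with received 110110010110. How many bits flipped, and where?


XOR: 010010000000

2 error(s) at position(s): 1, 4


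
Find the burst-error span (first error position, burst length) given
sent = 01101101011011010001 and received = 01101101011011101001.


XOR: 00000000000000111000

Burst at position 14, length 3


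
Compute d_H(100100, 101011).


XOR: 001111
Count of 1s: 4

4


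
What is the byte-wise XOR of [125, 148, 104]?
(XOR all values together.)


XOR chain: 125 ^ 148 ^ 104 = 129

129


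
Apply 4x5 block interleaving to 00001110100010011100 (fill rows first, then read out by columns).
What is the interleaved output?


Matrix:
  00001
  11010
  00100
  11100
Read columns: 01010101001101001000

01010101001101001000


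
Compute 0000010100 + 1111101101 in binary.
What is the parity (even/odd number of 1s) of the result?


0000010100 = 20
1111101101 = 1005
Sum = 1025 = 10000000001
1s count = 2

even parity (2 ones in 10000000001)


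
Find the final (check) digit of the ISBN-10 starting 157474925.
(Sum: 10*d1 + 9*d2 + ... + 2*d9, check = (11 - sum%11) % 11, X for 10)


Weighted sum: 253
253 mod 11 = 0

Check digit: 0


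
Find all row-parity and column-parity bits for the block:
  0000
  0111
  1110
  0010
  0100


Row parities: 01111
Column parities: 1111

Row P: 01111, Col P: 1111, Corner: 0


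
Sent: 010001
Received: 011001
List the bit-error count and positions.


XOR: 001000

1 error(s) at position(s): 2


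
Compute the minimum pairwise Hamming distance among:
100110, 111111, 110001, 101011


Comparing all pairs, minimum distance: 2
Can detect 1 errors, correct 0 errors

2


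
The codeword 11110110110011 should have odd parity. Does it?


Number of 1s: 10

No, parity error (10 ones)


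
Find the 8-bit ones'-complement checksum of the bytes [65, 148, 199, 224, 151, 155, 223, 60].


Sum = 1225 mod 256 = 201
Complement = 54

54


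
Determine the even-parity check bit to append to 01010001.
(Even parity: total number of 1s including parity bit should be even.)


Number of 1s in data: 3
Parity bit: 1

1


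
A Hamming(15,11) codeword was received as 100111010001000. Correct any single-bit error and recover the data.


Syndrome = 2: error at position 2

Data: 01100001000 (corrected bit 2)


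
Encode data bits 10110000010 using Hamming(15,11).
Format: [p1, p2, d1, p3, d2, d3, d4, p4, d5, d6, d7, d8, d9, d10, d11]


Parity bits: p1=0, p2=0, p3=1, p4=1

001101110000010


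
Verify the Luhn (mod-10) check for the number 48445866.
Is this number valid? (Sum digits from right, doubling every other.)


Luhn sum = 46
46 mod 10 = 6

Invalid (Luhn sum mod 10 = 6)


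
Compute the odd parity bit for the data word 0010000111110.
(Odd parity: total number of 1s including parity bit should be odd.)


Number of 1s in data: 6
Parity bit: 1

1


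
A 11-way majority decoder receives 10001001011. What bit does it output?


Ones: 5 out of 11
Threshold: 6

0 (5/11 voted 1)


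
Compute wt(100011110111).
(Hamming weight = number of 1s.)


Counting 1s in 100011110111

8


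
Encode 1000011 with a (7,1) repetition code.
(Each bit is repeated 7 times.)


Each bit -> 7 copies

1111111000000000000000000000000000011111111111111


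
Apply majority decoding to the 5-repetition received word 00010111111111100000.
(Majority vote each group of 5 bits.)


Groups: 00010, 11111, 11111, 00000
Majority votes: 0110

0110


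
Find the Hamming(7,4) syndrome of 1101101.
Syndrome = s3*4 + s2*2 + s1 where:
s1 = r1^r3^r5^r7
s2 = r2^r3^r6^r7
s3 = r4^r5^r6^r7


s1=1, s2=0, s3=1

Syndrome = 5 (error at position 5)


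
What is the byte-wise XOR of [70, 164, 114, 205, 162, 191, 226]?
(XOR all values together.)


XOR chain: 70 ^ 164 ^ 114 ^ 205 ^ 162 ^ 191 ^ 226 = 162

162


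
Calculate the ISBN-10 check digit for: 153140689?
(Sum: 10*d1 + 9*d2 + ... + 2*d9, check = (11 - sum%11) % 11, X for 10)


Weighted sum: 176
176 mod 11 = 0

Check digit: 0


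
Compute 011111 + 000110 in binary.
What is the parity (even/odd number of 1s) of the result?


011111 = 31
000110 = 6
Sum = 37 = 100101
1s count = 3

odd parity (3 ones in 100101)


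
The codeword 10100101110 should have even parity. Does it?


Number of 1s: 6

Yes, parity is correct (6 ones)


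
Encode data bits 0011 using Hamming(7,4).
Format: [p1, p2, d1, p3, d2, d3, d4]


Parity bits: p1=1, p2=0, p3=0

1000011


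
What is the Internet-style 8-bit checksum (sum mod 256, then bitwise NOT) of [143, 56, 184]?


Sum = 383 mod 256 = 127
Complement = 128

128


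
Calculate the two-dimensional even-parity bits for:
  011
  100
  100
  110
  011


Row parities: 01100
Column parities: 110

Row P: 01100, Col P: 110, Corner: 0


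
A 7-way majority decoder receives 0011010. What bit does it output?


Ones: 3 out of 7
Threshold: 4

0 (3/7 voted 1)


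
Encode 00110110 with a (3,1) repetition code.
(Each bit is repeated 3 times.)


Each bit -> 3 copies

000000111111000111111000


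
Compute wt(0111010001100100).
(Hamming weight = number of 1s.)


Counting 1s in 0111010001100100

7


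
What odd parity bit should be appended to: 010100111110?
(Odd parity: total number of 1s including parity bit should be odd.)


Number of 1s in data: 7
Parity bit: 0

0


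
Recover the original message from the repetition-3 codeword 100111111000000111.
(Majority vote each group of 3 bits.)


Groups: 100, 111, 111, 000, 000, 111
Majority votes: 011001

011001


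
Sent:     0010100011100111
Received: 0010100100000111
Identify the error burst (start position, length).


XOR: 0000000111100000

Burst at position 7, length 4


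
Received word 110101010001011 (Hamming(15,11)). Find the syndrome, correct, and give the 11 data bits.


Syndrome = 4: error at position 4

Data: 00100001011 (corrected bit 4)


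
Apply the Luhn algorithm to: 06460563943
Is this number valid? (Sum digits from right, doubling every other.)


Luhn sum = 43
43 mod 10 = 3

Invalid (Luhn sum mod 10 = 3)


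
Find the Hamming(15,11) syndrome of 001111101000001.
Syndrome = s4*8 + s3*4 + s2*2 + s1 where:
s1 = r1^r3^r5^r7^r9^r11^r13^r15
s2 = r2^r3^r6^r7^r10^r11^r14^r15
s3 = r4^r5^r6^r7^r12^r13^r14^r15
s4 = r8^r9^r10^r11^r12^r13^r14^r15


s1=1, s2=0, s3=1, s4=0

Syndrome = 5 (error at position 5)


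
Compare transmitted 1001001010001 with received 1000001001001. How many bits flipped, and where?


XOR: 0001000011000

3 error(s) at position(s): 3, 8, 9


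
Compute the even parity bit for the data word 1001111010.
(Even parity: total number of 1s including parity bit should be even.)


Number of 1s in data: 6
Parity bit: 0

0


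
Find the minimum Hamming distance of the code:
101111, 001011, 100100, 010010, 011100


Comparing all pairs, minimum distance: 2
Can detect 1 errors, correct 0 errors

2


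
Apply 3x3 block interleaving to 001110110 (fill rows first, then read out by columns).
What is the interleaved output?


Matrix:
  001
  110
  110
Read columns: 011011100

011011100


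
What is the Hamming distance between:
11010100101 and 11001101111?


XOR: 00011001010
Count of 1s: 4

4


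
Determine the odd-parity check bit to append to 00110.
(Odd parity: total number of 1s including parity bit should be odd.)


Number of 1s in data: 2
Parity bit: 1

1


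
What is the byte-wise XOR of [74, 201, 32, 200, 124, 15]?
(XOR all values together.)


XOR chain: 74 ^ 201 ^ 32 ^ 200 ^ 124 ^ 15 = 24

24


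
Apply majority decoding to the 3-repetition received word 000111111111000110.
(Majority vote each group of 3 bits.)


Groups: 000, 111, 111, 111, 000, 110
Majority votes: 011101

011101


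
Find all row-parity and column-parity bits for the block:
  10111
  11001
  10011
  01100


Row parities: 0110
Column parities: 10001

Row P: 0110, Col P: 10001, Corner: 0


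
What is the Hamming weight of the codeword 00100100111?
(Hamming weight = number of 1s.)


Counting 1s in 00100100111

5


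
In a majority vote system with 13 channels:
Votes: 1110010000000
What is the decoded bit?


Ones: 4 out of 13
Threshold: 7

0 (4/13 voted 1)


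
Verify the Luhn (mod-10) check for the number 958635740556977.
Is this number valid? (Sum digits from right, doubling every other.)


Luhn sum = 70
70 mod 10 = 0

Valid (Luhn sum mod 10 = 0)


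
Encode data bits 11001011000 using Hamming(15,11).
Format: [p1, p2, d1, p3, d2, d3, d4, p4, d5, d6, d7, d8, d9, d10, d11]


Parity bits: p1=0, p2=0, p3=0, p4=1

001010011011000


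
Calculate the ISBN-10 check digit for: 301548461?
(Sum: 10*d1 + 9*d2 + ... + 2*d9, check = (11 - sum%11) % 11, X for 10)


Weighted sum: 173
173 mod 11 = 8

Check digit: 3


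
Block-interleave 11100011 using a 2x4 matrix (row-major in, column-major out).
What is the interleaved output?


Matrix:
  1110
  0011
Read columns: 10101101

10101101


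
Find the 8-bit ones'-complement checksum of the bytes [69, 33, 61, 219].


Sum = 382 mod 256 = 126
Complement = 129

129


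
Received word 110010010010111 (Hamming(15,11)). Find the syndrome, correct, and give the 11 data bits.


Syndrome = 9: error at position 9

Data: 01001010111 (corrected bit 9)


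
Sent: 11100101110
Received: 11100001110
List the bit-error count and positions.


XOR: 00000100000

1 error(s) at position(s): 5


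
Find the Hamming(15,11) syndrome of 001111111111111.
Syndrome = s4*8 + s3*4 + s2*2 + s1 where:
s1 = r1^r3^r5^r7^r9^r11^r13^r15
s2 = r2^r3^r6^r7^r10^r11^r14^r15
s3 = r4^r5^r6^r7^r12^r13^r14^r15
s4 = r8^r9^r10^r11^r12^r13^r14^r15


s1=1, s2=1, s3=0, s4=0

Syndrome = 3 (error at position 3)


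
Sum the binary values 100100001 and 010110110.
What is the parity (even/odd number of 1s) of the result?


100100001 = 289
010110110 = 182
Sum = 471 = 111010111
1s count = 7

odd parity (7 ones in 111010111)


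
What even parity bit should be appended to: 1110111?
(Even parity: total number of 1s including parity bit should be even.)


Number of 1s in data: 6
Parity bit: 0

0


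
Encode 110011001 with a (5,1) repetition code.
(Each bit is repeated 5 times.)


Each bit -> 5 copies

111111111100000000001111111111000000000011111


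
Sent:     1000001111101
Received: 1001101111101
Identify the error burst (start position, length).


XOR: 0001100000000

Burst at position 3, length 2


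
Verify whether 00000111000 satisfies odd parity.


Number of 1s: 3

Yes, parity is correct (3 ones)


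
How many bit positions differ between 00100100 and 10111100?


XOR: 10011000
Count of 1s: 3

3


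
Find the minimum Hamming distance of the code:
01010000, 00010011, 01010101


Comparing all pairs, minimum distance: 2
Can detect 1 errors, correct 0 errors

2


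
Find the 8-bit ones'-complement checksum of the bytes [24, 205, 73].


Sum = 302 mod 256 = 46
Complement = 209

209


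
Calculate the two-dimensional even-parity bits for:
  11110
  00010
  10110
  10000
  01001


Row parities: 01110
Column parities: 10011

Row P: 01110, Col P: 10011, Corner: 1


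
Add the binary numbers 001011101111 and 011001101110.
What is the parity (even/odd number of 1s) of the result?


001011101111 = 751
011001101110 = 1646
Sum = 2397 = 100101011101
1s count = 7

odd parity (7 ones in 100101011101)


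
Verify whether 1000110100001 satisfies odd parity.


Number of 1s: 5

Yes, parity is correct (5 ones)


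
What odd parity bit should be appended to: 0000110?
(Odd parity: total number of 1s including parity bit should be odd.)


Number of 1s in data: 2
Parity bit: 1

1


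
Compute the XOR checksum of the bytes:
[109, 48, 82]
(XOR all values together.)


XOR chain: 109 ^ 48 ^ 82 = 15

15


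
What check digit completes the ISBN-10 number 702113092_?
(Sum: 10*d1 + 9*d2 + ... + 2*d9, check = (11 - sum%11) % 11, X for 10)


Weighted sum: 145
145 mod 11 = 2

Check digit: 9


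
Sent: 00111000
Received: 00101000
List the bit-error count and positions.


XOR: 00010000

1 error(s) at position(s): 3


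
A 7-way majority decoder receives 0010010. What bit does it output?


Ones: 2 out of 7
Threshold: 4

0 (2/7 voted 1)


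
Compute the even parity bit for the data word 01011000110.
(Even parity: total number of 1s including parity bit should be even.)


Number of 1s in data: 5
Parity bit: 1

1


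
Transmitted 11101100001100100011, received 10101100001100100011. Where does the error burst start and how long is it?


XOR: 01000000000000000000

Burst at position 1, length 1


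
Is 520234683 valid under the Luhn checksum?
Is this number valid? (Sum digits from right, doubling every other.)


Luhn sum = 40
40 mod 10 = 0

Valid (Luhn sum mod 10 = 0)


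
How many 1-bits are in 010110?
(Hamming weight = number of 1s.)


Counting 1s in 010110

3


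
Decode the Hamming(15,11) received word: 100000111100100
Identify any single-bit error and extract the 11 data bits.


Syndrome = 0: no error detected

Data: 00011100100 (no errors)


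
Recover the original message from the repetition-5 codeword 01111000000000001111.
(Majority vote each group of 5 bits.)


Groups: 01111, 00000, 00000, 01111
Majority votes: 1001

1001


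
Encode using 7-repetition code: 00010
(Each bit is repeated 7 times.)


Each bit -> 7 copies

00000000000000000000011111110000000


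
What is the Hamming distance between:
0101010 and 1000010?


XOR: 1101000
Count of 1s: 3

3


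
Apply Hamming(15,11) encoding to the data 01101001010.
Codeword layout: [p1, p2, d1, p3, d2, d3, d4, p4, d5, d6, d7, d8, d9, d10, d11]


Parity bits: p1=0, p2=0, p3=0, p4=1

000011011001010


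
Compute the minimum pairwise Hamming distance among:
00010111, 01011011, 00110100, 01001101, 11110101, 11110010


Comparing all pairs, minimum distance: 3
Can detect 2 errors, correct 1 errors

3


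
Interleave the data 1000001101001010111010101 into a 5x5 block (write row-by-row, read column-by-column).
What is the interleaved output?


Matrix:
  10000
  01101
  00101
  01110
  10101
Read columns: 1000101010011110001001101

1000101010011110001001101


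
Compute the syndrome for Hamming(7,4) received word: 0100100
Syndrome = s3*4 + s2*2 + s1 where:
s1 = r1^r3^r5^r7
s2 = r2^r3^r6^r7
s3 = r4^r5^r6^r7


s1=1, s2=1, s3=1

Syndrome = 7 (error at position 7)


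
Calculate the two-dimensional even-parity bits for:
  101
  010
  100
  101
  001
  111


Row parities: 011011
Column parities: 000

Row P: 011011, Col P: 000, Corner: 0


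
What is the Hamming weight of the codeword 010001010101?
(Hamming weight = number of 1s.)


Counting 1s in 010001010101

5


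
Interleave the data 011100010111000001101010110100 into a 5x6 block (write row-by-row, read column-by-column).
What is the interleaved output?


Matrix:
  011100
  010111
  000001
  101010
  110100
Read columns: 000111100110010110010101001100

000111100110010110010101001100


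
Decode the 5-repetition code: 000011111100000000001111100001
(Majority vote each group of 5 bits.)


Groups: 00001, 11111, 00000, 00000, 11111, 00001
Majority votes: 010010

010010


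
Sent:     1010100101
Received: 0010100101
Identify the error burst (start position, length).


XOR: 1000000000

Burst at position 0, length 1


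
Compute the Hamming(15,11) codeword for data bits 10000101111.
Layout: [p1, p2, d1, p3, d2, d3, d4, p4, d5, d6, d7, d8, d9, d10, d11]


Parity bits: p1=1, p2=0, p3=0, p4=1

101000010101111


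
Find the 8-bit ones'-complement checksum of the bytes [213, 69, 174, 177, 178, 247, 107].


Sum = 1165 mod 256 = 141
Complement = 114

114


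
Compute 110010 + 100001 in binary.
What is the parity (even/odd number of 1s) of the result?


110010 = 50
100001 = 33
Sum = 83 = 1010011
1s count = 4

even parity (4 ones in 1010011)


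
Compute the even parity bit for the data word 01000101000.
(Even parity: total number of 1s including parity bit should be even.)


Number of 1s in data: 3
Parity bit: 1

1


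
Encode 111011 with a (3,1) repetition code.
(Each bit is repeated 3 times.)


Each bit -> 3 copies

111111111000111111


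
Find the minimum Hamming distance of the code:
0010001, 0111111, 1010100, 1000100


Comparing all pairs, minimum distance: 1
Can detect 0 errors, correct 0 errors

1


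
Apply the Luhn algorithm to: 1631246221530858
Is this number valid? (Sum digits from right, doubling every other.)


Luhn sum = 54
54 mod 10 = 4

Invalid (Luhn sum mod 10 = 4)


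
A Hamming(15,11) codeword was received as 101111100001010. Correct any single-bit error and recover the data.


Syndrome = 0: no error detected

Data: 11110001010 (no errors)


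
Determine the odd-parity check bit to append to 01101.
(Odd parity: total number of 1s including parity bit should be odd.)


Number of 1s in data: 3
Parity bit: 0

0


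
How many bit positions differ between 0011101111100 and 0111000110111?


XOR: 0100101001011
Count of 1s: 6

6


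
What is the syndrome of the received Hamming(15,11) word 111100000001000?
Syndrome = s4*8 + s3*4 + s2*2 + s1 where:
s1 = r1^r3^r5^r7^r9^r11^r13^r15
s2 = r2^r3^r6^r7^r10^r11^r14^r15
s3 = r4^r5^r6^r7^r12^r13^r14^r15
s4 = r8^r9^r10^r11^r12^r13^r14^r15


s1=0, s2=0, s3=0, s4=1

Syndrome = 8 (error at position 8)


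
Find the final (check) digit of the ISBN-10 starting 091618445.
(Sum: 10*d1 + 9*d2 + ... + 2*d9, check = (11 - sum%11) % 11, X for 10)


Weighted sum: 215
215 mod 11 = 6

Check digit: 5


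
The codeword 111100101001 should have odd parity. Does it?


Number of 1s: 7

Yes, parity is correct (7 ones)


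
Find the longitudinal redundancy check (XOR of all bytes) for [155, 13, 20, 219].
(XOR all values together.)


XOR chain: 155 ^ 13 ^ 20 ^ 219 = 89

89


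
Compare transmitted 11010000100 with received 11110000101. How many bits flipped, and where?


XOR: 00100000001

2 error(s) at position(s): 2, 10


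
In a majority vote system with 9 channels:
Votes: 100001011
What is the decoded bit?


Ones: 4 out of 9
Threshold: 5

0 (4/9 voted 1)


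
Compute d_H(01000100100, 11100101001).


XOR: 10100001101
Count of 1s: 5

5


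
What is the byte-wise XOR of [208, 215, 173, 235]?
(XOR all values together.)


XOR chain: 208 ^ 215 ^ 173 ^ 235 = 65

65


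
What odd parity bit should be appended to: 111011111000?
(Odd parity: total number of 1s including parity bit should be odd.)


Number of 1s in data: 8
Parity bit: 1

1


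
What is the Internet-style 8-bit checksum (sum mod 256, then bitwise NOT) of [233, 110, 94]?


Sum = 437 mod 256 = 181
Complement = 74

74


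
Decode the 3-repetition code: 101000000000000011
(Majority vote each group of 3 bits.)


Groups: 101, 000, 000, 000, 000, 011
Majority votes: 100001

100001


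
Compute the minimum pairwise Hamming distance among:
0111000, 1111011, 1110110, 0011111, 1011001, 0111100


Comparing all pairs, minimum distance: 1
Can detect 0 errors, correct 0 errors

1


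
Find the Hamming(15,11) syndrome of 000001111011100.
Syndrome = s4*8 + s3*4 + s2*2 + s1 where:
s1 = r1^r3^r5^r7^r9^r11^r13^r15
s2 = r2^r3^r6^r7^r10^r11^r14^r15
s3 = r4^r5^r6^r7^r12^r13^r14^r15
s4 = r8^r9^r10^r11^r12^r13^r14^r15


s1=0, s2=1, s3=0, s4=1

Syndrome = 10 (error at position 10)


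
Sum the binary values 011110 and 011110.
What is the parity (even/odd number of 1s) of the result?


011110 = 30
011110 = 30
Sum = 60 = 111100
1s count = 4

even parity (4 ones in 111100)


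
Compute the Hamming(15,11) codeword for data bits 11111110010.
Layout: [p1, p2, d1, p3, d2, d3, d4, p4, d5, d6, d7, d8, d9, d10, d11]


Parity bits: p1=1, p2=0, p3=0, p4=0

101011101110010


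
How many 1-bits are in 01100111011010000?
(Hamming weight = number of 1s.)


Counting 1s in 01100111011010000

8


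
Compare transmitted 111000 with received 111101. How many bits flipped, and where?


XOR: 000101

2 error(s) at position(s): 3, 5


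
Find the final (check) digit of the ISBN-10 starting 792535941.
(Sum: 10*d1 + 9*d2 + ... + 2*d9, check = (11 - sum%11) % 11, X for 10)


Weighted sum: 295
295 mod 11 = 9

Check digit: 2


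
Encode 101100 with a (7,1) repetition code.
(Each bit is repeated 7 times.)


Each bit -> 7 copies

111111100000001111111111111100000000000000


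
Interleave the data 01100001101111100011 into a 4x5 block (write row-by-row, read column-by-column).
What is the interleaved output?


Matrix:
  01100
  00110
  11111
  00011
Read columns: 00101010111001110011

00101010111001110011


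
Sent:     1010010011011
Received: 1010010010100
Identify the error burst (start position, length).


XOR: 0000000001111

Burst at position 9, length 4


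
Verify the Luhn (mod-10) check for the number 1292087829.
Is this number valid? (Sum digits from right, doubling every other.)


Luhn sum = 49
49 mod 10 = 9

Invalid (Luhn sum mod 10 = 9)


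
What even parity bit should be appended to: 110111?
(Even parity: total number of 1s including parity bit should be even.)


Number of 1s in data: 5
Parity bit: 1

1


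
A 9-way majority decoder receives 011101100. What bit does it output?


Ones: 5 out of 9
Threshold: 5

1 (5/9 voted 1)


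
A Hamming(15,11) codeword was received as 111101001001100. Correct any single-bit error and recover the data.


Syndrome = 10: error at position 10

Data: 10101101100 (corrected bit 10)


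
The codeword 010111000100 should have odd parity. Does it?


Number of 1s: 5

Yes, parity is correct (5 ones)


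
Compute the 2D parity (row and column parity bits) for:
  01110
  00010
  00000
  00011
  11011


Row parities: 11000
Column parities: 10100

Row P: 11000, Col P: 10100, Corner: 0


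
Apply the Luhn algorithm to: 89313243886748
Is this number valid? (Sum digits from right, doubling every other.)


Luhn sum = 83
83 mod 10 = 3

Invalid (Luhn sum mod 10 = 3)


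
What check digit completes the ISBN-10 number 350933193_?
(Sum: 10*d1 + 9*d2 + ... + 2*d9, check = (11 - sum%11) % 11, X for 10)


Weighted sum: 208
208 mod 11 = 10

Check digit: 1


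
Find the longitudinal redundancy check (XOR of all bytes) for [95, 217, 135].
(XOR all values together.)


XOR chain: 95 ^ 217 ^ 135 = 1

1


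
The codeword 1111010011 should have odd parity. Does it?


Number of 1s: 7

Yes, parity is correct (7 ones)


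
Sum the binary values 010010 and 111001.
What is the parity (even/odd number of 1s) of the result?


010010 = 18
111001 = 57
Sum = 75 = 1001011
1s count = 4

even parity (4 ones in 1001011)


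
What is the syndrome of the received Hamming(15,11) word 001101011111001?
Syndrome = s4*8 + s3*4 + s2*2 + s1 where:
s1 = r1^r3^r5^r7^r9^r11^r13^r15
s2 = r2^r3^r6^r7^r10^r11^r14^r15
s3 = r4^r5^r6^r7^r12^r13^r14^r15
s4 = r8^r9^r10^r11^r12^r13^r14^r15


s1=0, s2=1, s3=0, s4=0

Syndrome = 2 (error at position 2)


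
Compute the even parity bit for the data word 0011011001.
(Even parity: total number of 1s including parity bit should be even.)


Number of 1s in data: 5
Parity bit: 1

1


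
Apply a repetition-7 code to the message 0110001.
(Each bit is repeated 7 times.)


Each bit -> 7 copies

0000000111111111111110000000000000000000001111111


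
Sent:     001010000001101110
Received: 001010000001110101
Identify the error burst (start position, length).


XOR: 000000000000011011

Burst at position 13, length 5


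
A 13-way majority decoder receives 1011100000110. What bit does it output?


Ones: 6 out of 13
Threshold: 7

0 (6/13 voted 1)


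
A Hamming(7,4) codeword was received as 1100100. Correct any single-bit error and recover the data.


Syndrome = 6: error at position 6

Data: 0110 (corrected bit 6)


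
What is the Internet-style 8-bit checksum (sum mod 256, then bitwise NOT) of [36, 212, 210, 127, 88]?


Sum = 673 mod 256 = 161
Complement = 94

94


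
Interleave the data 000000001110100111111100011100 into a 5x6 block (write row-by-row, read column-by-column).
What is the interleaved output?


Matrix:
  000000
  001110
  100111
  111100
  011100
Read columns: 001100001101011011110110000100

001100001101011011110110000100


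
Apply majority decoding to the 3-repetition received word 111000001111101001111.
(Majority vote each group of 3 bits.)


Groups: 111, 000, 001, 111, 101, 001, 111
Majority votes: 1001101

1001101


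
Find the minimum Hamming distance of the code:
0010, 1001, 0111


Comparing all pairs, minimum distance: 2
Can detect 1 errors, correct 0 errors

2


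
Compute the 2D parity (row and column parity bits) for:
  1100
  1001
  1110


Row parities: 001
Column parities: 1011

Row P: 001, Col P: 1011, Corner: 1


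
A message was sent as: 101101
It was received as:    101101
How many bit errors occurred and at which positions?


XOR: 000000

0 errors (received matches sent)


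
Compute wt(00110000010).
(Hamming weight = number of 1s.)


Counting 1s in 00110000010

3


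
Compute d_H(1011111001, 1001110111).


XOR: 0010001110
Count of 1s: 4

4


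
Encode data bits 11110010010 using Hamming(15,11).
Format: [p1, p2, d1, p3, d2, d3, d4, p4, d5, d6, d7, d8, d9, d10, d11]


Parity bits: p1=0, p2=1, p3=0, p4=0

011011100010010


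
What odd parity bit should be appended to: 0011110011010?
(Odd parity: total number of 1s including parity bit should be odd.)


Number of 1s in data: 7
Parity bit: 0

0


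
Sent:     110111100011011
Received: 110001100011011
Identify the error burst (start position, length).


XOR: 000110000000000

Burst at position 3, length 2


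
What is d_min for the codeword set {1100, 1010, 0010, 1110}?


Comparing all pairs, minimum distance: 1
Can detect 0 errors, correct 0 errors

1


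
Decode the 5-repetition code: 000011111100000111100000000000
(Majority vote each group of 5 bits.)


Groups: 00001, 11111, 00000, 11110, 00000, 00000
Majority votes: 010100

010100


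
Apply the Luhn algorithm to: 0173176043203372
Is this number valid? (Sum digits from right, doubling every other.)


Luhn sum = 52
52 mod 10 = 2

Invalid (Luhn sum mod 10 = 2)


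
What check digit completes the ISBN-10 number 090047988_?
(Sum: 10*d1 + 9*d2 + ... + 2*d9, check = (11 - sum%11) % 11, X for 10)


Weighted sum: 216
216 mod 11 = 7

Check digit: 4


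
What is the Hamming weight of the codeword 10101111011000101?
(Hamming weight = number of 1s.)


Counting 1s in 10101111011000101

10


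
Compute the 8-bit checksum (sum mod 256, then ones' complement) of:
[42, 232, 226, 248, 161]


Sum = 909 mod 256 = 141
Complement = 114

114


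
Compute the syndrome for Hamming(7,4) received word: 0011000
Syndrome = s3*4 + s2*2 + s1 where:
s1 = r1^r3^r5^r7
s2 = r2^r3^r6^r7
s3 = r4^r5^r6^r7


s1=1, s2=1, s3=1

Syndrome = 7 (error at position 7)


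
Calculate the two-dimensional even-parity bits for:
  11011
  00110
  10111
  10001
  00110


Row parities: 00000
Column parities: 11101

Row P: 00000, Col P: 11101, Corner: 0


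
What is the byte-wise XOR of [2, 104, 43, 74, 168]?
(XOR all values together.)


XOR chain: 2 ^ 104 ^ 43 ^ 74 ^ 168 = 163

163


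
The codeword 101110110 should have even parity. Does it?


Number of 1s: 6

Yes, parity is correct (6 ones)


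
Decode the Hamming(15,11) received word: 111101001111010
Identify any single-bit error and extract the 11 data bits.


Syndrome = 8: error at position 8

Data: 10101111010 (corrected bit 8)


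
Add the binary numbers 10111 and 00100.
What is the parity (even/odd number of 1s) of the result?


10111 = 23
00100 = 4
Sum = 27 = 11011
1s count = 4

even parity (4 ones in 11011)


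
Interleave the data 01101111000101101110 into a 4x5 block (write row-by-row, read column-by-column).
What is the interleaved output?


Matrix:
  01101
  11100
  01011
  01110
Read columns: 01001111110100111010

01001111110100111010


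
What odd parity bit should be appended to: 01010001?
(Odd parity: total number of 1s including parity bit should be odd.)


Number of 1s in data: 3
Parity bit: 0

0


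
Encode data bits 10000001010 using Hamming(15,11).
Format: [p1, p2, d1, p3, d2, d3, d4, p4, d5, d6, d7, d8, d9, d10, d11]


Parity bits: p1=1, p2=0, p3=0, p4=0

101000000001010


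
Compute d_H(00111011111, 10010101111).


XOR: 10101110000
Count of 1s: 5

5


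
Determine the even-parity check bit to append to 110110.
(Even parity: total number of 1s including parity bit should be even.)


Number of 1s in data: 4
Parity bit: 0

0


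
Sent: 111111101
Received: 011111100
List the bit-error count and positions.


XOR: 100000001

2 error(s) at position(s): 0, 8


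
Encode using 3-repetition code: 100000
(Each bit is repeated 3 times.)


Each bit -> 3 copies

111000000000000000


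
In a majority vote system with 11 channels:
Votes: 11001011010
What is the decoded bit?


Ones: 6 out of 11
Threshold: 6

1 (6/11 voted 1)


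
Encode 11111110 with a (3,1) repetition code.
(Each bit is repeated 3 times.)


Each bit -> 3 copies

111111111111111111111000


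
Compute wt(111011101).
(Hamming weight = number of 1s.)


Counting 1s in 111011101

7


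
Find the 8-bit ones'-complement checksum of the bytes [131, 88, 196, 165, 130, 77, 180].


Sum = 967 mod 256 = 199
Complement = 56

56


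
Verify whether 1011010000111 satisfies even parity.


Number of 1s: 7

No, parity error (7 ones)


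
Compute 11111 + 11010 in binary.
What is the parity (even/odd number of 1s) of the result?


11111 = 31
11010 = 26
Sum = 57 = 111001
1s count = 4

even parity (4 ones in 111001)


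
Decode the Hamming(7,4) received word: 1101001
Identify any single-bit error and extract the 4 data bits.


Syndrome = 0: no error detected

Data: 0001 (no errors)


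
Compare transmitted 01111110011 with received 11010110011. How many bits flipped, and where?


XOR: 10101000000

3 error(s) at position(s): 0, 2, 4


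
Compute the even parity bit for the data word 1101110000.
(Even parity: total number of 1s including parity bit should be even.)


Number of 1s in data: 5
Parity bit: 1

1


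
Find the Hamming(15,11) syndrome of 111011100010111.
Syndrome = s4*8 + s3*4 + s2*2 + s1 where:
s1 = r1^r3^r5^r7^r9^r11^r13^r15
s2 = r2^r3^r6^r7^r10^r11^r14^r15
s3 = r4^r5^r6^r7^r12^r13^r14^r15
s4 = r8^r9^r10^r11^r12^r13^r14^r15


s1=1, s2=1, s3=0, s4=0

Syndrome = 3 (error at position 3)


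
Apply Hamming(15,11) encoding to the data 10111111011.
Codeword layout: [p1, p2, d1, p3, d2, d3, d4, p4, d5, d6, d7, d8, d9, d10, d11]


Parity bits: p1=1, p2=1, p3=1, p4=0

111101101111011


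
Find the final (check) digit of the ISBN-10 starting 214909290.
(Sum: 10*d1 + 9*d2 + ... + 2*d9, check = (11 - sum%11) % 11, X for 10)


Weighted sum: 204
204 mod 11 = 6

Check digit: 5


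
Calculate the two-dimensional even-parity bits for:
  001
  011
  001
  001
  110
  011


Row parities: 101100
Column parities: 111

Row P: 101100, Col P: 111, Corner: 1


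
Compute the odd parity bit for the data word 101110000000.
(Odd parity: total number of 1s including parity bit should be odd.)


Number of 1s in data: 4
Parity bit: 1

1


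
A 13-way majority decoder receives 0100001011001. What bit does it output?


Ones: 5 out of 13
Threshold: 7

0 (5/13 voted 1)


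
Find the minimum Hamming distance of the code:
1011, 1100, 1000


Comparing all pairs, minimum distance: 1
Can detect 0 errors, correct 0 errors

1


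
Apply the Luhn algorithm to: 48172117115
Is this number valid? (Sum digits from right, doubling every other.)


Luhn sum = 35
35 mod 10 = 5

Invalid (Luhn sum mod 10 = 5)


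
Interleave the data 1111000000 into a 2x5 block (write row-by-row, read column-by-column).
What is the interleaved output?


Matrix:
  11110
  00000
Read columns: 1010101000

1010101000


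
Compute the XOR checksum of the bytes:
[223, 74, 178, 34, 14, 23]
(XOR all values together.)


XOR chain: 223 ^ 74 ^ 178 ^ 34 ^ 14 ^ 23 = 28

28


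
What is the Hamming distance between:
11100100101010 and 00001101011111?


XOR: 11101001110101
Count of 1s: 9

9


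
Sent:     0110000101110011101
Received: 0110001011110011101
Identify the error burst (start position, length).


XOR: 0000001110000000000

Burst at position 6, length 3


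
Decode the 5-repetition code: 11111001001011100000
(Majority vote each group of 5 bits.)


Groups: 11111, 00100, 10111, 00000
Majority votes: 1010

1010


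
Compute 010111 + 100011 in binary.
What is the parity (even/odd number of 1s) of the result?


010111 = 23
100011 = 35
Sum = 58 = 111010
1s count = 4

even parity (4 ones in 111010)


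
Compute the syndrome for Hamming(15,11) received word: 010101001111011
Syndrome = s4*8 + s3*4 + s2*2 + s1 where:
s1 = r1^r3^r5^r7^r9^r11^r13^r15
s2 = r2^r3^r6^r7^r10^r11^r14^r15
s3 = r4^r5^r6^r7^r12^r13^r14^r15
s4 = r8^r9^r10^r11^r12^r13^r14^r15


s1=1, s2=0, s3=1, s4=0

Syndrome = 5 (error at position 5)


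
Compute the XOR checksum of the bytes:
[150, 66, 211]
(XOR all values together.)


XOR chain: 150 ^ 66 ^ 211 = 7

7


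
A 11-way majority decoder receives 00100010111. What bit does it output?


Ones: 5 out of 11
Threshold: 6

0 (5/11 voted 1)


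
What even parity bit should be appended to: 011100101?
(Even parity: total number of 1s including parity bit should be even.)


Number of 1s in data: 5
Parity bit: 1

1


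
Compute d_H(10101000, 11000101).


XOR: 01101101
Count of 1s: 5

5


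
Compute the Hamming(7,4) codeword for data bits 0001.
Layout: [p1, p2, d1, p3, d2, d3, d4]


Parity bits: p1=1, p2=1, p3=1

1101001


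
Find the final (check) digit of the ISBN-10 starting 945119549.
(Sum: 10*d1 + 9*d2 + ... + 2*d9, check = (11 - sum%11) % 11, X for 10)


Weighted sum: 274
274 mod 11 = 10

Check digit: 1


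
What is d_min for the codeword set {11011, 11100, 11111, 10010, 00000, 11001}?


Comparing all pairs, minimum distance: 1
Can detect 0 errors, correct 0 errors

1


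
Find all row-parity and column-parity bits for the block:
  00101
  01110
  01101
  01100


Row parities: 0110
Column parities: 01010

Row P: 0110, Col P: 01010, Corner: 0


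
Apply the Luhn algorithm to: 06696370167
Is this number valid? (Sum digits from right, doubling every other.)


Luhn sum = 48
48 mod 10 = 8

Invalid (Luhn sum mod 10 = 8)


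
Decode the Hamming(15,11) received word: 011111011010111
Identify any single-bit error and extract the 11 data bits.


Syndrome = 0: no error detected

Data: 11101010111 (no errors)


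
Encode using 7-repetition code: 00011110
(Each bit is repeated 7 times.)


Each bit -> 7 copies

00000000000000000000011111111111111111111111111110000000


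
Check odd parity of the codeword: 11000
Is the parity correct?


Number of 1s: 2

No, parity error (2 ones)


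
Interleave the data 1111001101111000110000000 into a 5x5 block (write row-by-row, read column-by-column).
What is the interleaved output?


Matrix:
  11110
  01101
  11100
  01100
  00000
Read columns: 1010011110111101000001000

1010011110111101000001000


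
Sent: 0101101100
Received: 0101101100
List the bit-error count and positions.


XOR: 0000000000

0 errors (received matches sent)


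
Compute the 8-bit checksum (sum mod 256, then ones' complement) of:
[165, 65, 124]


Sum = 354 mod 256 = 98
Complement = 157

157


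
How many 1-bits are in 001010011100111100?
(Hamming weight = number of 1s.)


Counting 1s in 001010011100111100

9


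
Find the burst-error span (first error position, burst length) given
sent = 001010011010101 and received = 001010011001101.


XOR: 000000000011000

Burst at position 10, length 2


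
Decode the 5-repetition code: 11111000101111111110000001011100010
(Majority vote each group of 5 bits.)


Groups: 11111, 00010, 11111, 11110, 00000, 10111, 00010
Majority votes: 1011010

1011010


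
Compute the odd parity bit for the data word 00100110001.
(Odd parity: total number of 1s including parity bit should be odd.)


Number of 1s in data: 4
Parity bit: 1

1


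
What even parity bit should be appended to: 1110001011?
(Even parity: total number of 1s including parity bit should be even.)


Number of 1s in data: 6
Parity bit: 0

0


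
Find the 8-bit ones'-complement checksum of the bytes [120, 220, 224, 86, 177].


Sum = 827 mod 256 = 59
Complement = 196

196
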